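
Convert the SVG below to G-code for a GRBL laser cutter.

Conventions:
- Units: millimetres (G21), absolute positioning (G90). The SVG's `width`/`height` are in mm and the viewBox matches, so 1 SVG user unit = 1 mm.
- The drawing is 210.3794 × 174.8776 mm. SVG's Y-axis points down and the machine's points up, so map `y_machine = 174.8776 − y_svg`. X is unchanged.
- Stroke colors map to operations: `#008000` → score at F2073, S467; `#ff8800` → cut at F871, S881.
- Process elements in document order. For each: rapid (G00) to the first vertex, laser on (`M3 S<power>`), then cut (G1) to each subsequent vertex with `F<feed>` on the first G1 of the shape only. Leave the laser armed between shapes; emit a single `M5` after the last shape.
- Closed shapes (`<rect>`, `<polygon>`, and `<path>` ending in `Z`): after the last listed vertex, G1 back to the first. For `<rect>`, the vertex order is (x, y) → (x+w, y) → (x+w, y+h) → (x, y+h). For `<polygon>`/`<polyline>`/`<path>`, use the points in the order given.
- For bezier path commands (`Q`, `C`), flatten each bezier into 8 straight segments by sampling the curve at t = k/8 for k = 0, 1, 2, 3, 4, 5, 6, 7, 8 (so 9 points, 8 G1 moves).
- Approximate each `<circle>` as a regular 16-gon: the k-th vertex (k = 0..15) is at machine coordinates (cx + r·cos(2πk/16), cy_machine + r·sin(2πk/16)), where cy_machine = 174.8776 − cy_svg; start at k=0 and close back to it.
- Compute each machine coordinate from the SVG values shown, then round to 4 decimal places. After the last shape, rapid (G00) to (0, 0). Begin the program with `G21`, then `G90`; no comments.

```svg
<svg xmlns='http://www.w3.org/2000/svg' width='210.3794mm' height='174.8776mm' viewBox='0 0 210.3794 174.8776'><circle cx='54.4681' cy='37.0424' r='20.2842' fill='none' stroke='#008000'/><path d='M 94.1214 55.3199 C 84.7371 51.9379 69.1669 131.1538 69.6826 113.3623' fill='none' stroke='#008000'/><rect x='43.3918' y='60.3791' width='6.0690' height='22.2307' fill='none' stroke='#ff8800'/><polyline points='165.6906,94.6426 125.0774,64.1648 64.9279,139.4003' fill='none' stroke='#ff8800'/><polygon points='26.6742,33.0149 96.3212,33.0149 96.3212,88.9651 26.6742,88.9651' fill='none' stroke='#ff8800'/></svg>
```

G21
G90
G00 X74.7523 Y137.8352
M3 S467
G1 X73.2083 Y145.5976 F2073
G1 X68.8112 Y152.1783
G1 X62.2305 Y156.5754
G1 X54.4681 Y158.1194
G1 X46.7057 Y156.5754
G1 X40.1250 Y152.1783
G1 X35.7279 Y145.5976
G1 X34.1839 Y137.8352
G1 X35.7279 Y130.0728
G1 X40.1250 Y123.4921
G1 X46.7057 Y119.0950
G1 X54.4681 Y117.5510
G1 X62.2305 Y119.0950
G1 X68.8112 Y123.4921
G1 X73.2083 Y130.0728
G1 X74.7523 Y137.8352
G00 X94.1214 Y119.5577
M3 S467
G1 X90.3558 Y117.3050 F2073
G1 X86.2713 Y109.4134
G1 X82.1289 Y97.9878
G1 X78.1895 Y85.1329
G1 X74.7142 Y72.9535
G1 X71.9639 Y63.5542
G1 X70.1997 Y59.0399
G1 X69.6826 Y61.5153
G00 X43.3918 Y114.4985
M3 S881
G1 X49.4608 Y114.4985 F871
G1 X49.4608 Y92.2678
G1 X43.3918 Y92.2678
G1 X43.3918 Y114.4985
G00 X165.6906 Y80.2350
M3 S881
G1 X125.0774 Y110.7128 F871
G1 X64.9279 Y35.4773
G00 X26.6742 Y141.8627
M3 S881
G1 X96.3212 Y141.8627 F871
G1 X96.3212 Y85.9125
G1 X26.6742 Y85.9125
G1 X26.6742 Y141.8627
M5
G00 X0.0000 Y0.0000

Since the viewBox matches the mm dimensions, user units are millimetres directly. The only transform is the Y-flip y_m = 174.8776 − y_svg.

Shape 1 is a circle drawn with `<circle>`. Its stroke #008000 means score at S467, F2073. After flipping Y the toolpath is (74.7523,137.8352) → (73.2083,145.5976) → (68.8112,152.1783) → (62.2305,156.5754) → (54.4681,158.1194) → (46.7057,156.5754) → (40.1250,152.1783) → (35.7279,145.5976) → (34.1839,137.8352) → (35.7279,130.0728) → (40.1250,123.4921) → (46.7057,119.0950) → (54.4681,117.5510) → (62.2305,119.0950) → (68.8112,123.4921) → (73.2083,130.0728) → (74.7523,137.8352), returning to the start.

Shape 2 is a cubic bezier drawn with `<path>`. Its stroke #008000 means score at S467, F2073. After flipping Y the toolpath is (94.1214,119.5577) → (90.3558,117.3050) → (86.2713,109.4134) → (82.1289,97.9878) → (78.1895,85.1329) → (74.7142,72.9535) → (71.9639,63.5542) → (70.1997,59.0399) → (69.6826,61.5153).

Shape 3 is a rectangle drawn with `<rect>`. Its stroke #ff8800 means cut at S881, F871. After flipping Y the toolpath is (43.3918,114.4985) → (49.4608,114.4985) → (49.4608,92.2678) → (43.3918,92.2678) → (43.3918,114.4985), returning to the start.

Shape 4 is a open polyline drawn with `<polyline>`. Its stroke #ff8800 means cut at S881, F871. After flipping Y the toolpath is (165.6906,80.2350) → (125.0774,110.7128) → (64.9279,35.4773).

Shape 5 is a rectangle drawn with `<polygon>`. Its stroke #ff8800 means cut at S881, F871. After flipping Y the toolpath is (26.6742,141.8627) → (96.3212,141.8627) → (96.3212,85.9125) → (26.6742,85.9125) → (26.6742,141.8627), returning to the start.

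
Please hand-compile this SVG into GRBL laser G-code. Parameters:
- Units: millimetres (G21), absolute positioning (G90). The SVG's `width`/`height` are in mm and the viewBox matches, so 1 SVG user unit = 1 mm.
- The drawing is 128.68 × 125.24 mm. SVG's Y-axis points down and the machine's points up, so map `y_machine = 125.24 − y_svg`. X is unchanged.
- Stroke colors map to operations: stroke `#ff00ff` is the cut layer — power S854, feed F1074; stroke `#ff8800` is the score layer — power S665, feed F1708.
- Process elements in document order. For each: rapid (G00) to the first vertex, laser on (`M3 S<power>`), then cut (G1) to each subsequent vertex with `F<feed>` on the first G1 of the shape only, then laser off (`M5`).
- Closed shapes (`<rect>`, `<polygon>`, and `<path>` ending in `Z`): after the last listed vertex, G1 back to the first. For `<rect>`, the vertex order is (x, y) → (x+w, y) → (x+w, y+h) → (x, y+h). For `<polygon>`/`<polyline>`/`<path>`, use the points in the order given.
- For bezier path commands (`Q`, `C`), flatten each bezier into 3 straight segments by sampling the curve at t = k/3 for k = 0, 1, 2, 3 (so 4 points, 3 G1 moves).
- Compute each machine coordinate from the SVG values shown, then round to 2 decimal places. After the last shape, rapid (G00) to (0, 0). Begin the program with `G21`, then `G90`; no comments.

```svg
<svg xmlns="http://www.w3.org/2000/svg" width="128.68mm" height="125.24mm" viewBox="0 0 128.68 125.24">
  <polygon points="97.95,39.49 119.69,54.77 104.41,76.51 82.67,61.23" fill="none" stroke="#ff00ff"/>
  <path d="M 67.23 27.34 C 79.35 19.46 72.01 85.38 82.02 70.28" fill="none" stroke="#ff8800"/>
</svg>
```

1 u = 1 mm; y_m = 125.24 − y.

[1] `<polygon>` regular polygon, #ff00ff→cut S854 F1074: (97.95,85.75) → (119.69,70.47) → (104.41,48.73) → (82.67,64.01) → (97.95,85.75) (closed)

[2] `<path>` cubic bezier, #ff8800→score S665 F1708: (67.23,97.90) → (74.23,86.91) → (76.43,61.13) → (82.02,54.96)

G21
G90
G00 X97.95 Y85.75
M3 S854
G1 X119.69 Y70.47 F1074
G1 X104.41 Y48.73
G1 X82.67 Y64.01
G1 X97.95 Y85.75
M5
G00 X67.23 Y97.90
M3 S665
G1 X74.23 Y86.91 F1708
G1 X76.43 Y61.13
G1 X82.02 Y54.96
M5
G00 X0.00 Y0.00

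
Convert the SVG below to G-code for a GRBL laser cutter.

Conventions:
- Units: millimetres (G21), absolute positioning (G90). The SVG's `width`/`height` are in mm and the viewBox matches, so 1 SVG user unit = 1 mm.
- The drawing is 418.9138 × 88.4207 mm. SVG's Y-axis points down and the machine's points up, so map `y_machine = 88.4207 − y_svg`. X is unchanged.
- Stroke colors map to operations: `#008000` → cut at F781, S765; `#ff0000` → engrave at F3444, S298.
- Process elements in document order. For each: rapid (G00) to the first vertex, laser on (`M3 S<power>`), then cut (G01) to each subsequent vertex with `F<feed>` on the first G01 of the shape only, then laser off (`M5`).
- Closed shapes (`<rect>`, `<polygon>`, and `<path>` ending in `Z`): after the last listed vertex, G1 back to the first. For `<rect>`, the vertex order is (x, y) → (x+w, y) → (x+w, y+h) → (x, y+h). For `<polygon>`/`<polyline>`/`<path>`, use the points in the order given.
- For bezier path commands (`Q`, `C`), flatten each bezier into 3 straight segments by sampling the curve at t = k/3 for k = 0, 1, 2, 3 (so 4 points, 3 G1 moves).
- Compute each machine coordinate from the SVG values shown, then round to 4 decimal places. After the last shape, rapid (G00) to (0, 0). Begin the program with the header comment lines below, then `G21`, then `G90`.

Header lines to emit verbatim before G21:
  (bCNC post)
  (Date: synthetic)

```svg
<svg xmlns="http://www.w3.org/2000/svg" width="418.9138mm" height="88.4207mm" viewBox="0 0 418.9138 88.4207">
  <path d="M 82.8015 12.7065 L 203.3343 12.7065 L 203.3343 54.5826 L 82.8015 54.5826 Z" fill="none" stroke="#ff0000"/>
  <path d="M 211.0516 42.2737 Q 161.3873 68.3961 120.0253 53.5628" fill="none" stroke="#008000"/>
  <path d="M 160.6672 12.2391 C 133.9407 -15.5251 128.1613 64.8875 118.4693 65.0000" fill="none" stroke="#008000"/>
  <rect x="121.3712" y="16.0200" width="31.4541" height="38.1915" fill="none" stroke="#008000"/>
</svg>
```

1 u = 1 mm; y_m = 88.4207 − y.

[1] `<path>` rectangle, #ff0000→engrave S298 F3444: (82.8015,75.7142) → (203.3343,75.7142) → (203.3343,33.8381) → (82.8015,33.8381) → (82.8015,75.7142) (closed)

[2] `<path>` quadratic bezier, #008000→cut S765 F781: (211.0516,46.1470) → (178.8645,33.2827) → (148.5224,29.5197) → (120.0253,34.8579)

[3] `<path>` cubic bezier, #008000→cut S765 F781: (160.6672,76.1816) → (140.0023,74.8675) → (127.7778,43.3193) → (118.4693,23.4207)

[4] `<rect>` rectangle, #008000→cut S765 F781: (121.3712,72.4007) → (152.8253,72.4007) → (152.8253,34.2092) → (121.3712,34.2092) → (121.3712,72.4007) (closed)

(bCNC post)
(Date: synthetic)
G21
G90
G00 X82.8015 Y75.7142
M3 S298
G01 X203.3343 Y75.7142 F3444
G01 X203.3343 Y33.8381
G01 X82.8015 Y33.8381
G01 X82.8015 Y75.7142
M5
G00 X211.0516 Y46.1470
M3 S765
G01 X178.8645 Y33.2827 F781
G01 X148.5224 Y29.5197
G01 X120.0253 Y34.8579
M5
G00 X160.6672 Y76.1816
M3 S765
G01 X140.0023 Y74.8675 F781
G01 X127.7778 Y43.3193
G01 X118.4693 Y23.4207
M5
G00 X121.3712 Y72.4007
M3 S765
G01 X152.8253 Y72.4007 F781
G01 X152.8253 Y34.2092
G01 X121.3712 Y34.2092
G01 X121.3712 Y72.4007
M5
G00 X0.0000 Y0.0000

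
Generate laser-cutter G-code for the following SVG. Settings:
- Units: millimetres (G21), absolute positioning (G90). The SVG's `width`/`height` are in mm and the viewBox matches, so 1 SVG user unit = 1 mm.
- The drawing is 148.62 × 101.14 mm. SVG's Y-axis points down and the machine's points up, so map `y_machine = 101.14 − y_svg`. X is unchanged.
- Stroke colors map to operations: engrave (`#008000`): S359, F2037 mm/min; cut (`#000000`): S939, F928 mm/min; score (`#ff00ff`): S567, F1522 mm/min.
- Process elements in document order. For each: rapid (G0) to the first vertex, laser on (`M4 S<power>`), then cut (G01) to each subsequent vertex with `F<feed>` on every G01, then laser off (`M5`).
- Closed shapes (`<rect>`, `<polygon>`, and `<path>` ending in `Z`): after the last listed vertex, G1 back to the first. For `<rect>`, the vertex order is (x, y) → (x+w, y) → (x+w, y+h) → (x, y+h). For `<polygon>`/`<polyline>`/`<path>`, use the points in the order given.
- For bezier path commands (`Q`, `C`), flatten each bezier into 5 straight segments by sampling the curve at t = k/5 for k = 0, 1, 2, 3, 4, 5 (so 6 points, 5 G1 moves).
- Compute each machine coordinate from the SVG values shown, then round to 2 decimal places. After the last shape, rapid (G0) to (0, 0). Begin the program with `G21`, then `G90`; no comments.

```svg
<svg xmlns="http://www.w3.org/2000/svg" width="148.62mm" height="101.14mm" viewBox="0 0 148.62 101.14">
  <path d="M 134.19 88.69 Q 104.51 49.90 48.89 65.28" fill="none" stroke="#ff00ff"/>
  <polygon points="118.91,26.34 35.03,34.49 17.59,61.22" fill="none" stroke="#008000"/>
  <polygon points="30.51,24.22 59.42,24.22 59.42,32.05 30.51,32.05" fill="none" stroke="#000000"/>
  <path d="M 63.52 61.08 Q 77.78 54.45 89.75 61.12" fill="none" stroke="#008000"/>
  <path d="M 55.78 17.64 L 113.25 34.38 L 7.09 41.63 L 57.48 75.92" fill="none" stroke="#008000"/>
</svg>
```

G21
G90
G0 X134.19 Y12.45
M4 S567
G01 X121.28 Y25.80 F1522
G01 X106.30 Y34.81 F1522
G01 X89.24 Y39.50 F1522
G01 X70.10 Y39.85 F1522
G01 X48.89 Y35.86 F1522
M5
G0 X118.91 Y74.80
M4 S359
G01 X35.03 Y66.65 F2037
G01 X17.59 Y39.92 F2037
G01 X118.91 Y74.80 F2037
M5
G0 X30.51 Y76.92
M4 S939
G01 X59.42 Y76.92 F928
G01 X59.42 Y69.09 F928
G01 X30.51 Y69.09 F928
G01 X30.51 Y76.92 F928
M5
G0 X63.52 Y40.06
M4 S359
G01 X69.13 Y42.18 F2037
G01 X74.56 Y43.24 F2037
G01 X79.81 Y43.23 F2037
G01 X84.87 Y42.16 F2037
G01 X89.75 Y40.02 F2037
M5
G0 X55.78 Y83.50
M4 S359
G01 X113.25 Y66.76 F2037
G01 X7.09 Y59.51 F2037
G01 X57.48 Y25.22 F2037
M5
G0 X0.00 Y0.00

Since the viewBox matches the mm dimensions, user units are millimetres directly. The only transform is the Y-flip y_m = 101.14 − y_svg.

Shape 1 is a quadratic bezier drawn with `<path>`. Its stroke #ff00ff means score at S567, F1522. After flipping Y the toolpath is (134.19,12.45) → (121.28,25.80) → (106.30,34.81) → (89.24,39.50) → (70.10,39.85) → (48.89,35.86).

Shape 2 is a closed polygon drawn with `<polygon>`. Its stroke #008000 means engrave at S359, F2037. After flipping Y the toolpath is (118.91,74.80) → (35.03,66.65) → (17.59,39.92) → (118.91,74.80), returning to the start.

Shape 3 is a rectangle drawn with `<polygon>`. Its stroke #000000 means cut at S939, F928. After flipping Y the toolpath is (30.51,76.92) → (59.42,76.92) → (59.42,69.09) → (30.51,69.09) → (30.51,76.92), returning to the start.

Shape 4 is a quadratic bezier drawn with `<path>`. Its stroke #008000 means engrave at S359, F2037. After flipping Y the toolpath is (63.52,40.06) → (69.13,42.18) → (74.56,43.24) → (79.81,43.23) → (84.87,42.16) → (89.75,40.02).

Shape 5 is a open polyline drawn with `<path>`. Its stroke #008000 means engrave at S359, F2037. After flipping Y the toolpath is (55.78,83.50) → (113.25,66.76) → (7.09,59.51) → (57.48,25.22).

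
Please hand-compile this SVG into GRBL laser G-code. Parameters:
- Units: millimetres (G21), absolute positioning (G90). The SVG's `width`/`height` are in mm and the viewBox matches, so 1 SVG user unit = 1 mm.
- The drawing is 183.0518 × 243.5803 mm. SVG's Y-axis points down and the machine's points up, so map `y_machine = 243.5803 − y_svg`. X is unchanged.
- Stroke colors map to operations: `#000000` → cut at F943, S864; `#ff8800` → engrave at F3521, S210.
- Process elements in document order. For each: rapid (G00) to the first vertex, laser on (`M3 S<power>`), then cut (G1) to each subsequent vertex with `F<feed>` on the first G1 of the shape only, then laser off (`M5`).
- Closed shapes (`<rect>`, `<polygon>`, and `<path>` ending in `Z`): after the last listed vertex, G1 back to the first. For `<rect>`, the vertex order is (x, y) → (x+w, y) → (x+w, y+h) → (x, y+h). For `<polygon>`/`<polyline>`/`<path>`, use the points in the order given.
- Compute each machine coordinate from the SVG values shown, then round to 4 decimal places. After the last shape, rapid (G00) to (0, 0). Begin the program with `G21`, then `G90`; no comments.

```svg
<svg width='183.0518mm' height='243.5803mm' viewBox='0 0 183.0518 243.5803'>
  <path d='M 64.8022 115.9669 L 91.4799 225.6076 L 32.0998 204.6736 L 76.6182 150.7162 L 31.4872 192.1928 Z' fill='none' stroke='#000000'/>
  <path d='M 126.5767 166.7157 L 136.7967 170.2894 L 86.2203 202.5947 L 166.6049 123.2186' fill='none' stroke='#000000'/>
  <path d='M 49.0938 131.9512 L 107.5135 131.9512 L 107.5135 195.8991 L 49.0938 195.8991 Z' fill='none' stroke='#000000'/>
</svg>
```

G21
G90
G00 X64.8022 Y127.6134
M3 S864
G1 X91.4799 Y17.9727 F943
G1 X32.0998 Y38.9067
G1 X76.6182 Y92.8641
G1 X31.4872 Y51.3875
G1 X64.8022 Y127.6134
M5
G00 X126.5767 Y76.8646
M3 S864
G1 X136.7967 Y73.2909 F943
G1 X86.2203 Y40.9856
G1 X166.6049 Y120.3617
M5
G00 X49.0938 Y111.6291
M3 S864
G1 X107.5135 Y111.6291 F943
G1 X107.5135 Y47.6812
G1 X49.0938 Y47.6812
G1 X49.0938 Y111.6291
M5
G00 X0.0000 Y0.0000

1 u = 1 mm; y_m = 243.5803 − y.

[1] `<path>` closed polygon, #000000→cut S864 F943: (64.8022,127.6134) → (91.4799,17.9727) → (32.0998,38.9067) → (76.6182,92.8641) → (31.4872,51.3875) → (64.8022,127.6134) (closed)

[2] `<path>` open polyline, #000000→cut S864 F943: (126.5767,76.8646) → (136.7967,73.2909) → (86.2203,40.9856) → (166.6049,120.3617)

[3] `<path>` rectangle, #000000→cut S864 F943: (49.0938,111.6291) → (107.5135,111.6291) → (107.5135,47.6812) → (49.0938,47.6812) → (49.0938,111.6291) (closed)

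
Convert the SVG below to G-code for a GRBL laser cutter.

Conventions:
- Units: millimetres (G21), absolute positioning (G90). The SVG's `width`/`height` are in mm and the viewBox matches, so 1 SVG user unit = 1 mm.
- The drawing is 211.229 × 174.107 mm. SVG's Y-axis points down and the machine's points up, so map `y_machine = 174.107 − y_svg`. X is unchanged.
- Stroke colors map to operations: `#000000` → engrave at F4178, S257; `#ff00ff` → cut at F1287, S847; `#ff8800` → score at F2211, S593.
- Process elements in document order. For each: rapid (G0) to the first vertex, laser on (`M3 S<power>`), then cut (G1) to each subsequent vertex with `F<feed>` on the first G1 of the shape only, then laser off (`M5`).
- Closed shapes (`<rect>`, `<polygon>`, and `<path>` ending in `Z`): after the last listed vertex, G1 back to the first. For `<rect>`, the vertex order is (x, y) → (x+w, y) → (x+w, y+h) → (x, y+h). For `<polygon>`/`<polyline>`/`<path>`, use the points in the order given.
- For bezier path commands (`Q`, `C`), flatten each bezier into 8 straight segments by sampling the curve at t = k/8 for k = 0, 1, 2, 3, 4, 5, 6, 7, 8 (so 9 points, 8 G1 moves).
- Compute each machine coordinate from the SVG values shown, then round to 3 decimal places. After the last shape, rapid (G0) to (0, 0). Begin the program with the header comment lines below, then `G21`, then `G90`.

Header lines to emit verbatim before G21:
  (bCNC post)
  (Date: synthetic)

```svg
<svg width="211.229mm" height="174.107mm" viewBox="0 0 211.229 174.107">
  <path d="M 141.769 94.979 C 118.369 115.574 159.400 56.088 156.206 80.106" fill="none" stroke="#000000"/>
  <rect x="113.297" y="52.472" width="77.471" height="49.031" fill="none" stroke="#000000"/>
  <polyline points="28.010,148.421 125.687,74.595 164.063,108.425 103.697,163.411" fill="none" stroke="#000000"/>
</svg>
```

(bCNC post)
(Date: synthetic)
G21
G90
G0 X141.769 Y79.128
M3 S257
G1 X135.802 Y74.839 F4178
G1 X134.602 Y76.141
G1 X136.896 Y81.116
G1 X141.410 Y87.848
G1 X146.872 Y94.420
G1 X152.007 Y98.914
G1 X155.543 Y99.413
G1 X156.206 Y94.001
M5
G0 X113.297 Y121.635
M3 S257
G1 X190.768 Y121.635 F4178
G1 X190.768 Y72.604
G1 X113.297 Y72.604
G1 X113.297 Y121.635
M5
G0 X28.010 Y25.686
M3 S257
G1 X125.687 Y99.512 F4178
G1 X164.063 Y65.682
G1 X103.697 Y10.696
M5
G0 X0.000 Y0.000

Since the viewBox matches the mm dimensions, user units are millimetres directly. The only transform is the Y-flip y_m = 174.107 − y_svg.

Shape 1 is a cubic bezier drawn with `<path>`. Its stroke #000000 means engrave at S257, F4178. After flipping Y the toolpath is (141.769,79.128) → (135.802,74.839) → (134.602,76.141) → (136.896,81.116) → (141.410,87.848) → (146.872,94.420) → (152.007,98.914) → (155.543,99.413) → (156.206,94.001).

Shape 2 is a rectangle drawn with `<rect>`. Its stroke #000000 means engrave at S257, F4178. After flipping Y the toolpath is (113.297,121.635) → (190.768,121.635) → (190.768,72.604) → (113.297,72.604) → (113.297,121.635), returning to the start.

Shape 3 is a open polyline drawn with `<polyline>`. Its stroke #000000 means engrave at S257, F4178. After flipping Y the toolpath is (28.010,25.686) → (125.687,99.512) → (164.063,65.682) → (103.697,10.696).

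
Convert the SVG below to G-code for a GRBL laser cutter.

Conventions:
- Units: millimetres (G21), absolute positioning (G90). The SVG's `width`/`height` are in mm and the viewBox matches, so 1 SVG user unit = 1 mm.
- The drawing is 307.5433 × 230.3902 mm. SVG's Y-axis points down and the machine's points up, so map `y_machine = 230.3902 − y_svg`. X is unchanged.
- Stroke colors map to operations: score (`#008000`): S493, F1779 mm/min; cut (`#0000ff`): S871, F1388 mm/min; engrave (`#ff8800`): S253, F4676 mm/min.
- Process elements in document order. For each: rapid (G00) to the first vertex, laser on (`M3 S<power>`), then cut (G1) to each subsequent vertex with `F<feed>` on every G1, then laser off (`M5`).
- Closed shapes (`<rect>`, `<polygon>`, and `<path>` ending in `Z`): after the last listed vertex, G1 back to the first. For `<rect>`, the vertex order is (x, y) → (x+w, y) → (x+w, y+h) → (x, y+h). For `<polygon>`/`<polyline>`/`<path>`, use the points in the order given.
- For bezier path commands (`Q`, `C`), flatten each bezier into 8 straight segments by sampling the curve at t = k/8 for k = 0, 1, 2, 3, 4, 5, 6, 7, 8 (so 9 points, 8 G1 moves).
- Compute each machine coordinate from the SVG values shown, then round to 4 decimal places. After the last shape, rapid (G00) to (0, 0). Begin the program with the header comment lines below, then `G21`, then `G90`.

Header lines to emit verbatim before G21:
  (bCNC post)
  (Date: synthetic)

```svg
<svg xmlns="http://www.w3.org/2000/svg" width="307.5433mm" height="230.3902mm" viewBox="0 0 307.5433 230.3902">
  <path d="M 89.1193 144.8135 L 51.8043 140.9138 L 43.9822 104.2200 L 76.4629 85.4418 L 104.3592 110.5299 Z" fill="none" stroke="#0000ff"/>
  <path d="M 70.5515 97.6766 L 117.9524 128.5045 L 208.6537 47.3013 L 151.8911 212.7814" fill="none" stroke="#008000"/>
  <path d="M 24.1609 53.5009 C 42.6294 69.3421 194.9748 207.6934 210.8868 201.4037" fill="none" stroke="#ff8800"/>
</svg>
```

(bCNC post)
(Date: synthetic)
G21
G90
G00 X89.1193 Y85.5767
M3 S871
G1 X51.8043 Y89.4764 F1388
G1 X43.9822 Y126.1702 F1388
G1 X76.4629 Y144.9484 F1388
G1 X104.3592 Y119.8603 F1388
G1 X89.1193 Y85.5767 F1388
M5
G00 X70.5515 Y132.7136
M3 S493
G1 X117.9524 Y101.8857 F1779
G1 X208.6537 Y183.0889 F1779
G1 X151.8911 Y17.6088 F1779
M5
G00 X24.1609 Y176.8893
M3 S253
G1 X36.8341 Y165.7280 F4676
G1 X58.8906 Y146.2120 F4676
G1 X87.1626 Y121.4720 F4676
G1 X118.4825 Y94.6388 F4676
G1 X149.6826 Y68.8430 F4676
G1 X177.5951 Y47.2152 F4676
G1 X199.0524 Y32.8861 F4676
G1 X210.8868 Y28.9865 F4676
M5
G00 X0.0000 Y0.0000

viewBox `0 0 307.5433 230.3902` with mm width/height → 1 unit = 1 mm. Flip: y_m = 230.3902 − y_svg.

**Shape 1** — `<path>` regular polygon, stroke `#0000ff` → cut (S871, F1388). Machine vertices: (89.1193,85.5767) → (51.8043,89.4764) → (43.9822,126.1702) → (76.4629,144.9484) → (104.3592,119.8603) → (89.1193,85.5767). Closed: final G1 returns to the first vertex.

**Shape 2** — `<path>` open polyline, stroke `#008000` → score (S493, F1779). Machine vertices: (70.5515,132.7136) → (117.9524,101.8857) → (208.6537,183.0889) → (151.8911,17.6088). Open path.

**Shape 3** — `<path>` cubic bezier, stroke `#ff8800` → engrave (S253, F4676). Control points (SVG): P0=(24.1609,53.5009), P1=(42.6294,69.3421), P2=(194.9748,207.6934), P3=(210.8868,201.4037); sampled at t=k/8. Machine vertices: (24.1609,176.8893) → (36.8341,165.7280) → (58.8906,146.2120) → (87.1626,121.4720) → (118.4825,94.6388) → (149.6826,68.8430) → (177.5951,47.2152) → (199.0524,32.8861) → (210.8868,28.9865). Open path.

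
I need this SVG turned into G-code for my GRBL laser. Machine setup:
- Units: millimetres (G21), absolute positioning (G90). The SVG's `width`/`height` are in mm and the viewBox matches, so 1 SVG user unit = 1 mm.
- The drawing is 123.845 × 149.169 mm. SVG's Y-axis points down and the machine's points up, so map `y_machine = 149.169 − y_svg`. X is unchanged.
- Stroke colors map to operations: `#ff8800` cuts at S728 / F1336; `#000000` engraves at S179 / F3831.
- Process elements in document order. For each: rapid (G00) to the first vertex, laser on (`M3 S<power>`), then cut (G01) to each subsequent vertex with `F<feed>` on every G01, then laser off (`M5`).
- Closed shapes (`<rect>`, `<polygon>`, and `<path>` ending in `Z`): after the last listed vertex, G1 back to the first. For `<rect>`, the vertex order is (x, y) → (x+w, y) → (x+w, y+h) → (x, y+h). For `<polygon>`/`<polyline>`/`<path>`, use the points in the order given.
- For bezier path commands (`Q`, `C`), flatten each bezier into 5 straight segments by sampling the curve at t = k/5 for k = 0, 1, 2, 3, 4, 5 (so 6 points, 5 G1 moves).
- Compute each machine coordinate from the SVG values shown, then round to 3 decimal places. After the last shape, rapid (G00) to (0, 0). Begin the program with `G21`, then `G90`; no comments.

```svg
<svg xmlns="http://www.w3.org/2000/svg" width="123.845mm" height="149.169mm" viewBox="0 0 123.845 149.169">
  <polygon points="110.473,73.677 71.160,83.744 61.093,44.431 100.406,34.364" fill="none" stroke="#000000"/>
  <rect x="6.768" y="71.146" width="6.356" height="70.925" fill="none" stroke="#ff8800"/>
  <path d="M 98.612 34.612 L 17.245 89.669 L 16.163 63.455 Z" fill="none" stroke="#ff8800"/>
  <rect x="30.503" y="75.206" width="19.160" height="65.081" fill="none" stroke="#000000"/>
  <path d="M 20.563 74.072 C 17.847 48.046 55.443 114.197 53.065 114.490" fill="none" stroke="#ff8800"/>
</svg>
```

G21
G90
G00 X110.473 Y75.492
M3 S179
G01 X71.160 Y65.425 F3831
G01 X61.093 Y104.738 F3831
G01 X100.406 Y114.805 F3831
G01 X110.473 Y75.492 F3831
M5
G00 X6.768 Y78.023
M3 S728
G01 X13.124 Y78.023 F1336
G01 X13.124 Y7.098 F1336
G01 X6.768 Y7.098 F1336
G01 X6.768 Y78.023 F1336
M5
G00 X98.612 Y114.557
M3 S728
G01 X17.245 Y59.500 F1336
G01 X16.163 Y85.714 F1336
G01 X98.612 Y114.557 F1336
M5
G00 X30.503 Y73.963
M3 S179
G01 X49.663 Y73.963 F3831
G01 X49.663 Y8.882 F3831
G01 X30.503 Y8.882 F3831
G01 X30.503 Y73.963 F3831
M5
G00 X20.563 Y75.097
M3 S728
G01 X23.129 Y80.916 F1336
G01 X31.515 Y72.197 F1336
G01 X41.869 Y56.528 F1336
G01 X50.337 Y41.493 F1336
G01 X53.065 Y34.679 F1336
M5
G00 X0.000 Y0.000

Since the viewBox matches the mm dimensions, user units are millimetres directly. The only transform is the Y-flip y_m = 149.169 − y_svg.

Shape 1 is a regular polygon drawn with `<polygon>`. Its stroke #000000 means engrave at S179, F3831. After flipping Y the toolpath is (110.473,75.492) → (71.160,65.425) → (61.093,104.738) → (100.406,114.805) → (110.473,75.492), returning to the start.

Shape 2 is a rectangle drawn with `<rect>`. Its stroke #ff8800 means cut at S728, F1336. After flipping Y the toolpath is (6.768,78.023) → (13.124,78.023) → (13.124,7.098) → (6.768,7.098) → (6.768,78.023), returning to the start.

Shape 3 is a closed polygon drawn with `<path>`. Its stroke #ff8800 means cut at S728, F1336. After flipping Y the toolpath is (98.612,114.557) → (17.245,59.500) → (16.163,85.714) → (98.612,114.557), returning to the start.

Shape 4 is a rectangle drawn with `<rect>`. Its stroke #000000 means engrave at S179, F3831. After flipping Y the toolpath is (30.503,73.963) → (49.663,73.963) → (49.663,8.882) → (30.503,8.882) → (30.503,73.963), returning to the start.

Shape 5 is a cubic bezier drawn with `<path>`. Its stroke #ff8800 means cut at S728, F1336. After flipping Y the toolpath is (20.563,75.097) → (23.129,80.916) → (31.515,72.197) → (41.869,56.528) → (50.337,41.493) → (53.065,34.679).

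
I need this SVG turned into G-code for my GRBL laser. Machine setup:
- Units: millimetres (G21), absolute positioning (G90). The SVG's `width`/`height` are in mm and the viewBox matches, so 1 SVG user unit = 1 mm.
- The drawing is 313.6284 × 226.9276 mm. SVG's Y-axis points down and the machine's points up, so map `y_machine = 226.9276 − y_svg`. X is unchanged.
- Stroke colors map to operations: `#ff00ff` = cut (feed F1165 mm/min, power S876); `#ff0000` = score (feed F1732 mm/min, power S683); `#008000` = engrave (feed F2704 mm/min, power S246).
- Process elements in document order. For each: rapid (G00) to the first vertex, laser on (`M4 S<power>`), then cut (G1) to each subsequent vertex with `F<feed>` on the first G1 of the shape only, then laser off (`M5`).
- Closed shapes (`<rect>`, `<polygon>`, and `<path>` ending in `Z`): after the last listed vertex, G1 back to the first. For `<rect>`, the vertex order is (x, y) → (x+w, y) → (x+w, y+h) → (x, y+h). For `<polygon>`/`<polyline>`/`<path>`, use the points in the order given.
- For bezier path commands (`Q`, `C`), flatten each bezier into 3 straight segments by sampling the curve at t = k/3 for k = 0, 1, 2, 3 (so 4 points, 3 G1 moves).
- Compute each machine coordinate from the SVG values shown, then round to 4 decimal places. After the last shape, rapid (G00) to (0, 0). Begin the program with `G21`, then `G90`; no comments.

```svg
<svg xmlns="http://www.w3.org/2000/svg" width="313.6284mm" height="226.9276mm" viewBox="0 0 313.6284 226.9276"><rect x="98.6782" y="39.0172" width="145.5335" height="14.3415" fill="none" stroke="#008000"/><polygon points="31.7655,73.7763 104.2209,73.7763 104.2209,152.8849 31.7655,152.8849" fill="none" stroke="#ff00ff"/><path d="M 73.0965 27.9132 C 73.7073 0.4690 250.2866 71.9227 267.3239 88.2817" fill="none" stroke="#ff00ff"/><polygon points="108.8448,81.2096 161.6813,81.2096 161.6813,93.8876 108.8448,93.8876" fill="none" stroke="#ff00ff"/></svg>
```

1 u = 1 mm; y_m = 226.9276 − y.

[1] `<rect>` rectangle, #008000→engrave S246 F2704: (98.6782,187.9104) → (244.2117,187.9104) → (244.2117,173.5689) → (98.6782,173.5689) → (98.6782,187.9104) (closed)

[2] `<polygon>` rectangle, #ff00ff→cut S876 F1165: (31.7655,153.1513) → (104.2209,153.1513) → (104.2209,74.0427) → (31.7655,74.0427) → (31.7655,153.1513) (closed)

[3] `<path>` cubic bezier, #ff00ff→cut S876 F1165: (73.0965,199.0144) → (119.9372,199.1961) → (209.5322,167.6664) → (267.3239,138.6459)

[4] `<polygon>` rectangle, #ff00ff→cut S876 F1165: (108.8448,145.7180) → (161.6813,145.7180) → (161.6813,133.0400) → (108.8448,133.0400) → (108.8448,145.7180) (closed)

G21
G90
G00 X98.6782 Y187.9104
M4 S246
G1 X244.2117 Y187.9104 F2704
G1 X244.2117 Y173.5689
G1 X98.6782 Y173.5689
G1 X98.6782 Y187.9104
M5
G00 X31.7655 Y153.1513
M4 S876
G1 X104.2209 Y153.1513 F1165
G1 X104.2209 Y74.0427
G1 X31.7655 Y74.0427
G1 X31.7655 Y153.1513
M5
G00 X73.0965 Y199.0144
M4 S876
G1 X119.9372 Y199.1961 F1165
G1 X209.5322 Y167.6664
G1 X267.3239 Y138.6459
M5
G00 X108.8448 Y145.7180
M4 S876
G1 X161.6813 Y145.7180 F1165
G1 X161.6813 Y133.0400
G1 X108.8448 Y133.0400
G1 X108.8448 Y145.7180
M5
G00 X0.0000 Y0.0000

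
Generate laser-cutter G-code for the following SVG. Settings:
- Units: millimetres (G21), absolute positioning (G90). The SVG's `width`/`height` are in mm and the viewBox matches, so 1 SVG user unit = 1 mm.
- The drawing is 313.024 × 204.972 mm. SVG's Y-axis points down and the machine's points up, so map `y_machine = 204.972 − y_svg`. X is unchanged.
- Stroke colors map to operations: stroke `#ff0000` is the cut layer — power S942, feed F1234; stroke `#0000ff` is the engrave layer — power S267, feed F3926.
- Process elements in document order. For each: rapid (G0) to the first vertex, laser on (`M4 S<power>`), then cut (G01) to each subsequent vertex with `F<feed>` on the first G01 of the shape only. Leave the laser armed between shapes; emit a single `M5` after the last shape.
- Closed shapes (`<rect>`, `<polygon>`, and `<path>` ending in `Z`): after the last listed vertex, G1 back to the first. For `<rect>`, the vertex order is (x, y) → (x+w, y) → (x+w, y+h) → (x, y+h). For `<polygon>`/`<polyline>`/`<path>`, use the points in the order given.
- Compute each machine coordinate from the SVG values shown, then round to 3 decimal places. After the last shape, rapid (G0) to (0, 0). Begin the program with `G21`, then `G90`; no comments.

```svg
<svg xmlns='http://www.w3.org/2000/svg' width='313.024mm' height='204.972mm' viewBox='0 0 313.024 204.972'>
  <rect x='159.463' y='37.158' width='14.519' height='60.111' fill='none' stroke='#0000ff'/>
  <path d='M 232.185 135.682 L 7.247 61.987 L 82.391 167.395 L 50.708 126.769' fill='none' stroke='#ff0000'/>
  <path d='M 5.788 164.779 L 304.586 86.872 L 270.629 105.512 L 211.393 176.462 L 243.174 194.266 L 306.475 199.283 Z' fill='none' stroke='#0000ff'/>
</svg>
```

viewBox `0 0 313.024 204.972` with mm width/height → 1 unit = 1 mm. Flip: y_m = 204.972 − y_svg.

**Shape 1** — `<rect>` rectangle, stroke `#0000ff` → engrave (S267, F3926). Machine vertices: (159.463,167.814) → (173.982,167.814) → (173.982,107.703) → (159.463,107.703) → (159.463,167.814). Closed: final G1 returns to the first vertex.

**Shape 2** — `<path>` open polyline, stroke `#ff0000` → cut (S942, F1234). Machine vertices: (232.185,69.290) → (7.247,142.985) → (82.391,37.577) → (50.708,78.203). Open path.

**Shape 3** — `<path>` closed polygon, stroke `#0000ff` → engrave (S267, F3926). Machine vertices: (5.788,40.193) → (304.586,118.100) → (270.629,99.460) → (211.393,28.510) → (243.174,10.706) → (306.475,5.689) → (5.788,40.193). Closed: final G1 returns to the first vertex.

G21
G90
G0 X159.463 Y167.814
M4 S267
G01 X173.982 Y167.814 F3926
G01 X173.982 Y107.703
G01 X159.463 Y107.703
G01 X159.463 Y167.814
G0 X232.185 Y69.290
M4 S942
G01 X7.247 Y142.985 F1234
G01 X82.391 Y37.577
G01 X50.708 Y78.203
G0 X5.788 Y40.193
M4 S267
G01 X304.586 Y118.100 F3926
G01 X270.629 Y99.460
G01 X211.393 Y28.510
G01 X243.174 Y10.706
G01 X306.475 Y5.689
G01 X5.788 Y40.193
M5
G0 X0.000 Y0.000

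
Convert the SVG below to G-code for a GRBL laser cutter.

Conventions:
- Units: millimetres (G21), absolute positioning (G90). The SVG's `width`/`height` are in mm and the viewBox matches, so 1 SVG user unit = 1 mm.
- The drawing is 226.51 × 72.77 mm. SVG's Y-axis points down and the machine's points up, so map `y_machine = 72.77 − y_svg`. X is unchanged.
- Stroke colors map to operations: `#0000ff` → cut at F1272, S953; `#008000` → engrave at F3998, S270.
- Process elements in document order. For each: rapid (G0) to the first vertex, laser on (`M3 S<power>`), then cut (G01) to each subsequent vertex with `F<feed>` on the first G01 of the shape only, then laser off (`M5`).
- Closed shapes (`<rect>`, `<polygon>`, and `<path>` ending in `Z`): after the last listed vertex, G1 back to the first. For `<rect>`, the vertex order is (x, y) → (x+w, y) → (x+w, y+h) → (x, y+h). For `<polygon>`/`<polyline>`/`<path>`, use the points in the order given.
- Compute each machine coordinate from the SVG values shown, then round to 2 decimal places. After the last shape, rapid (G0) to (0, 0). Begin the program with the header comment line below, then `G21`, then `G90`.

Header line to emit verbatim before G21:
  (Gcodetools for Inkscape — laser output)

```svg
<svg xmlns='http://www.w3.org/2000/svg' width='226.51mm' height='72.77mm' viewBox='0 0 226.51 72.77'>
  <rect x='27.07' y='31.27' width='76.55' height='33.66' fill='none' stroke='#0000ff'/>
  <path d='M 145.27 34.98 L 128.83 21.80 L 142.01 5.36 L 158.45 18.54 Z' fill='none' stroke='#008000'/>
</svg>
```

Since the viewBox matches the mm dimensions, user units are millimetres directly. The only transform is the Y-flip y_m = 72.77 − y_svg.

Shape 1 is a rectangle drawn with `<rect>`. Its stroke #0000ff means cut at S953, F1272. After flipping Y the toolpath is (27.07,41.50) → (103.62,41.50) → (103.62,7.84) → (27.07,7.84) → (27.07,41.50), returning to the start.

Shape 2 is a regular polygon drawn with `<path>`. Its stroke #008000 means engrave at S270, F3998. After flipping Y the toolpath is (145.27,37.79) → (128.83,50.97) → (142.01,67.41) → (158.45,54.23) → (145.27,37.79), returning to the start.

(Gcodetools for Inkscape — laser output)
G21
G90
G0 X27.07 Y41.50
M3 S953
G01 X103.62 Y41.50 F1272
G01 X103.62 Y7.84
G01 X27.07 Y7.84
G01 X27.07 Y41.50
M5
G0 X145.27 Y37.79
M3 S270
G01 X128.83 Y50.97 F3998
G01 X142.01 Y67.41
G01 X158.45 Y54.23
G01 X145.27 Y37.79
M5
G0 X0.00 Y0.00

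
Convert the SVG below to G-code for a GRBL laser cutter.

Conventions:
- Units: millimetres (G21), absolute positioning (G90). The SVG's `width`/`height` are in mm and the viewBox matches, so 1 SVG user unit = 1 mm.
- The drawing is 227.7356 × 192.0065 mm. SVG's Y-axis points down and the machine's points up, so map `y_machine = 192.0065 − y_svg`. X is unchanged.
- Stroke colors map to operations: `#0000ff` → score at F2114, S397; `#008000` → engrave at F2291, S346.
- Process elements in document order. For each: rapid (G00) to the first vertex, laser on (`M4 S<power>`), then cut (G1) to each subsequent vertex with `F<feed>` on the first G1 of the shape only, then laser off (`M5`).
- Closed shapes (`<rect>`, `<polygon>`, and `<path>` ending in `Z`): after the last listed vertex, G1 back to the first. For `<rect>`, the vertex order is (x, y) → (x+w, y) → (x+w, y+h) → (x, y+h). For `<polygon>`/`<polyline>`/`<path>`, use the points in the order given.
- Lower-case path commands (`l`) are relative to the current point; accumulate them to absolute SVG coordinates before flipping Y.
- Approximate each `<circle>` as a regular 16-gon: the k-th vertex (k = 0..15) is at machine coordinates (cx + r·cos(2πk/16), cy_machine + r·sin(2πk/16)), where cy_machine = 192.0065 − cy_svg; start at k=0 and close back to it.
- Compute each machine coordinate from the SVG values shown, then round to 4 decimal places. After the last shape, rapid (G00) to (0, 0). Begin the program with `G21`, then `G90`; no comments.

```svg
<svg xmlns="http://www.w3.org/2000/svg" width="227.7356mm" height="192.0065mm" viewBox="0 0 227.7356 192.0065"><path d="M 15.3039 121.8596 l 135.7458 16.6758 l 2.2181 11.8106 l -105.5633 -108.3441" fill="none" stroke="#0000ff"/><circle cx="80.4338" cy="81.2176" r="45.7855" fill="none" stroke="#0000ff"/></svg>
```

1 u = 1 mm; y_m = 192.0065 − y.

[1] `<path>` open polyline, #0000ff→score S397 F2114: (15.3039,70.1469) → (151.0497,53.4711) → (153.2678,41.6605) → (47.7045,150.0046)

[2] `<circle>` circle, #0000ff→score S397 F2114: (126.2193,110.7889) → (122.7341,128.3103) → (112.8090,143.1641) → (97.9552,153.0892) → (80.4338,156.5744) → (62.9124,153.0892) → (48.0586,143.1641) → (38.1335,128.3103) → (34.6483,110.7889) → (38.1335,93.2675) → (48.0586,78.4137) → (62.9124,68.4886) → (80.4338,65.0034) → (97.9552,68.4886) → (112.8090,78.4137) → (122.7341,93.2675) → (126.2193,110.7889) (closed)

G21
G90
G00 X15.3039 Y70.1469
M4 S397
G1 X151.0497 Y53.4711 F2114
G1 X153.2678 Y41.6605
G1 X47.7045 Y150.0046
M5
G00 X126.2193 Y110.7889
M4 S397
G1 X122.7341 Y128.3103 F2114
G1 X112.8090 Y143.1641
G1 X97.9552 Y153.0892
G1 X80.4338 Y156.5744
G1 X62.9124 Y153.0892
G1 X48.0586 Y143.1641
G1 X38.1335 Y128.3103
G1 X34.6483 Y110.7889
G1 X38.1335 Y93.2675
G1 X48.0586 Y78.4137
G1 X62.9124 Y68.4886
G1 X80.4338 Y65.0034
G1 X97.9552 Y68.4886
G1 X112.8090 Y78.4137
G1 X122.7341 Y93.2675
G1 X126.2193 Y110.7889
M5
G00 X0.0000 Y0.0000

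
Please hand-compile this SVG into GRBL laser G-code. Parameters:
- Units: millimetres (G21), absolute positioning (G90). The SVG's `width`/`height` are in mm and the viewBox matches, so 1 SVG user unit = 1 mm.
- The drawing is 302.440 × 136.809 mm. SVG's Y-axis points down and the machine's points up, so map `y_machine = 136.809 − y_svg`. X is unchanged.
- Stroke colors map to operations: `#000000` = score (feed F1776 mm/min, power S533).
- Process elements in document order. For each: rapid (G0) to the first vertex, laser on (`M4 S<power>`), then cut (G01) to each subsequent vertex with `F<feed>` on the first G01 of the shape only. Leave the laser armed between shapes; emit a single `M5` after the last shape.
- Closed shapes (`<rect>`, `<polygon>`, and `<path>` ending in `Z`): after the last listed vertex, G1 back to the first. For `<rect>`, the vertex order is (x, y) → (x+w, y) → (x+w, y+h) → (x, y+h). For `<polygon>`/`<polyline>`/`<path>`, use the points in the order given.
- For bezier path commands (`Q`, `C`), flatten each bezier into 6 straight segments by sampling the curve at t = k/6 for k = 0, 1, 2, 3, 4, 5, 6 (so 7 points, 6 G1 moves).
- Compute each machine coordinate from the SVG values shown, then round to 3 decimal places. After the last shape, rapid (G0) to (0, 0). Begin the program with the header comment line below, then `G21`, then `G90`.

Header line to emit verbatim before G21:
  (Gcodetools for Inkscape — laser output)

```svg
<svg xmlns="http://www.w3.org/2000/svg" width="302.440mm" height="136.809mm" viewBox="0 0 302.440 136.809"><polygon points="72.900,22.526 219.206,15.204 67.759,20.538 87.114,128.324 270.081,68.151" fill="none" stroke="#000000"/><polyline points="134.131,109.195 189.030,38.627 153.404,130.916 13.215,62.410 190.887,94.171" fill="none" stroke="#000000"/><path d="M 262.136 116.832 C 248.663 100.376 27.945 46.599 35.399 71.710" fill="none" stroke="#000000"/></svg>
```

(Gcodetools for Inkscape — laser output)
G21
G90
G0 X72.900 Y114.283
M4 S533
G01 X219.206 Y121.605 F1776
G01 X67.759 Y116.271
G01 X87.114 Y8.485
G01 X270.081 Y68.658
G01 X72.900 Y114.283
G0 X134.131 Y27.614
M4 S533
G01 X189.030 Y98.182 F1776
G01 X153.404 Y5.893
G01 X13.215 Y74.399
G01 X190.887 Y42.638
G0 X262.136 Y19.977
M4 S533
G01 X240.145 Y30.777 F1776
G01 X195.708 Y44.569
G01 X140.920 Y58.126
G01 X87.876 Y68.218
G01 X48.671 Y71.619
G01 X35.399 Y65.099
M5
G0 X0.000 Y0.000

viewBox `0 0 302.440 136.809` with mm width/height → 1 unit = 1 mm. Flip: y_m = 136.809 − y_svg.

**Shape 1** — `<polygon>` closed polygon, stroke `#000000` → score (S533, F1776). Machine vertices: (72.900,114.283) → (219.206,121.605) → (67.759,116.271) → (87.114,8.485) → (270.081,68.658) → (72.900,114.283). Closed: final G1 returns to the first vertex.

**Shape 2** — `<polyline>` open polyline, stroke `#000000` → score (S533, F1776). Machine vertices: (134.131,27.614) → (189.030,98.182) → (153.404,5.893) → (13.215,74.399) → (190.887,42.638). Open path.

**Shape 3** — `<path>` cubic bezier, stroke `#000000` → score (S533, F1776). Control points (SVG): P0=(262.136,116.832), P1=(248.663,100.376), P2=(27.945,46.599), P3=(35.399,71.710); sampled at t=k/6. Machine vertices: (262.136,19.977) → (240.145,30.777) → (195.708,44.569) → (140.920,58.126) → (87.876,68.218) → (48.671,71.619) → (35.399,65.099). Open path.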